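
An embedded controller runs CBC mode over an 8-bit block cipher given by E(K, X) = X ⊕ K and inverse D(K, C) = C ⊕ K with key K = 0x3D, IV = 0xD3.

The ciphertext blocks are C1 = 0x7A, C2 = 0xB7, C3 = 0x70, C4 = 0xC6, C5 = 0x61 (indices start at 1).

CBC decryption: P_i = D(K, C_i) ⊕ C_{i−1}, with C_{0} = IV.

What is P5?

P5: D(K, 0x61) = 0x5C; 0x5C ⊕ 0xC6 = 0x9A.

P5 = 0x9A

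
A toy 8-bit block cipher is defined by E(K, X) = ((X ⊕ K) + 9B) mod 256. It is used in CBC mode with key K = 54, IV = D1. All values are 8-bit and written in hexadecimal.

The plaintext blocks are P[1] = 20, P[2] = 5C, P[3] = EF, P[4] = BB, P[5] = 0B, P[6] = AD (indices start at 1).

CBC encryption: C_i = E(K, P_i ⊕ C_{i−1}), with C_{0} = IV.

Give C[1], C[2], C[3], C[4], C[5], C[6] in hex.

C[1] = 40, C[2] = E3, C[3] = F3, C[4] = B7, C[5] = 83, C[6] = 15

C[1]: P[1] ⊕ D1 = F1; E(K, F1) = 40.
C[2]: P[2] ⊕ 40 = 1C; E(K, 1C) = E3.
C[3]: P[3] ⊕ E3 = 0C; E(K, 0C) = F3.
C[4]: P[4] ⊕ F3 = 48; E(K, 48) = B7.
C[5]: P[5] ⊕ B7 = BC; E(K, BC) = 83.
C[6]: P[6] ⊕ 83 = 2E; E(K, 2E) = 15.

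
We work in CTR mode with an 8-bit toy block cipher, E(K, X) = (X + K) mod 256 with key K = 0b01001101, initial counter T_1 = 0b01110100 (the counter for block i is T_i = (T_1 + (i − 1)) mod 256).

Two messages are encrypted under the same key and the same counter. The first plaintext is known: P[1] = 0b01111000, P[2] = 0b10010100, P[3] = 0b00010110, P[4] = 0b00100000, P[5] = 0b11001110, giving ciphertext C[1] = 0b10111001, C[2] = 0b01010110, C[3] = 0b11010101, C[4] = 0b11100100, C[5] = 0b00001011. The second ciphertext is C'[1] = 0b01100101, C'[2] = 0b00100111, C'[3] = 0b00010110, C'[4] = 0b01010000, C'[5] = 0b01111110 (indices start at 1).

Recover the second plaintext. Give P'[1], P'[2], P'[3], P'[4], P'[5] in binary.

In CTR with a reused counter, both messages share the same keystream S_i, so C_i ⊕ C'_i = P_i ⊕ P'_i and thus P'_i = P_i ⊕ C_i ⊕ C'_i.
P'[1]: 0b01111000 ⊕ 0b10111001 ⊕ 0b01100101 = 0b10100100.
P'[2]: 0b10010100 ⊕ 0b01010110 ⊕ 0b00100111 = 0b11100101.
P'[3]: 0b00010110 ⊕ 0b11010101 ⊕ 0b00010110 = 0b11010101.
P'[4]: 0b00100000 ⊕ 0b11100100 ⊕ 0b01010000 = 0b10010100.
P'[5]: 0b11001110 ⊕ 0b00001011 ⊕ 0b01111110 = 0b10111011.

P'[1] = 0b10100100, P'[2] = 0b11100101, P'[3] = 0b11010101, P'[4] = 0b10010100, P'[5] = 0b10111011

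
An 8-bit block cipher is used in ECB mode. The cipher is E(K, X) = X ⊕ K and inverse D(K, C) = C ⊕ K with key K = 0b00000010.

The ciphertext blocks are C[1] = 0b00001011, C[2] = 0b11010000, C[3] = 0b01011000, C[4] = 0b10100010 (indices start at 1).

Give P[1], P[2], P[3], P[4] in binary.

ECB decryption: P_i = D(K, C_i).
P[1]: D(K, 0b00001011) = 0b00001001.
P[2]: D(K, 0b11010000) = 0b11010010.
P[3]: D(K, 0b01011000) = 0b01011010.
P[4]: D(K, 0b10100010) = 0b10100000.

P[1] = 0b00001001, P[2] = 0b11010010, P[3] = 0b01011010, P[4] = 0b10100000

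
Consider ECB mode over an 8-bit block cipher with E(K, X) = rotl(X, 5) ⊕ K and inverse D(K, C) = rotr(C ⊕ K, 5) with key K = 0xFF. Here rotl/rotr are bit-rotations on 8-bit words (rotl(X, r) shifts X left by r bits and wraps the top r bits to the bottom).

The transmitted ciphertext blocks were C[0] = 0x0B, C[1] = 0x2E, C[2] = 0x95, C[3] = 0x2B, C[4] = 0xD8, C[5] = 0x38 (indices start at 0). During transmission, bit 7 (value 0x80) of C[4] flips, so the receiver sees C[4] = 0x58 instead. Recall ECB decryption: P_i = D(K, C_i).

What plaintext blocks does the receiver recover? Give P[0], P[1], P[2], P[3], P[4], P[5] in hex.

Only C[4] changed, to 0x58. In ECB, a change in C_i affects only P_i. Decrypting the received ciphertext:
P[0]: D(K, 0x0B) = 0xA7.
P[1]: D(K, 0x2E) = 0x8E.
P[2]: D(K, 0x95) = 0x53.
P[3]: D(K, 0x2B) = 0xA6.
P[4]: D(K, 0x58) = 0x3D.
P[5]: D(K, 0x38) = 0x3E.
Blocks that differ from the original plaintext: P[4].

P[0] = 0xA7, P[1] = 0x8E, P[2] = 0x53, P[3] = 0xA6, P[4] = 0x3D, P[5] = 0x3E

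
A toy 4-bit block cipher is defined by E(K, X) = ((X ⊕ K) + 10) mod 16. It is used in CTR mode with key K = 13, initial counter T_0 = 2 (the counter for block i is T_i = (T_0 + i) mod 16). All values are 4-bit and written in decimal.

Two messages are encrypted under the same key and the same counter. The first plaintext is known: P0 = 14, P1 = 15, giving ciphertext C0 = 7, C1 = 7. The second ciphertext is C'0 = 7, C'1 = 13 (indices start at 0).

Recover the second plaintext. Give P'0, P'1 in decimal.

P'0 = 14, P'1 = 5

In CTR with a reused counter, both messages share the same keystream S_i, so C_i ⊕ C'_i = P_i ⊕ P'_i and thus P'_i = P_i ⊕ C_i ⊕ C'_i.
P'0: 14 ⊕ 7 ⊕ 7 = 14.
P'1: 15 ⊕ 7 ⊕ 13 = 5.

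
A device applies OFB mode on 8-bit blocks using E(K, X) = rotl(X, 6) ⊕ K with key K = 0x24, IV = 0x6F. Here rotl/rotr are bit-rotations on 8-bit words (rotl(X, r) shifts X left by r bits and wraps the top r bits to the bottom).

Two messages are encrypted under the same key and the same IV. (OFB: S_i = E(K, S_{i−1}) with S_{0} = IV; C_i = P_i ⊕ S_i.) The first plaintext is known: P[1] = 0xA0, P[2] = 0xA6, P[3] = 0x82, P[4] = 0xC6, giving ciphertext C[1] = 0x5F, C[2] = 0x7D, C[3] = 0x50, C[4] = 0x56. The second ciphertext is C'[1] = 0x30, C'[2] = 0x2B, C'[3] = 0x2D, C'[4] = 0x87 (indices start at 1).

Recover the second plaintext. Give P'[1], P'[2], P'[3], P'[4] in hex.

In OFB with a reused IV, both messages share the same keystream S_i, so C_i ⊕ C'_i = P_i ⊕ P'_i and thus P'_i = P_i ⊕ C_i ⊕ C'_i.
P'[1]: 0xA0 ⊕ 0x5F ⊕ 0x30 = 0xCF.
P'[2]: 0xA6 ⊕ 0x7D ⊕ 0x2B = 0xF0.
P'[3]: 0x82 ⊕ 0x50 ⊕ 0x2D = 0xFF.
P'[4]: 0xC6 ⊕ 0x56 ⊕ 0x87 = 0x17.

P'[1] = 0xCF, P'[2] = 0xF0, P'[3] = 0xFF, P'[4] = 0x17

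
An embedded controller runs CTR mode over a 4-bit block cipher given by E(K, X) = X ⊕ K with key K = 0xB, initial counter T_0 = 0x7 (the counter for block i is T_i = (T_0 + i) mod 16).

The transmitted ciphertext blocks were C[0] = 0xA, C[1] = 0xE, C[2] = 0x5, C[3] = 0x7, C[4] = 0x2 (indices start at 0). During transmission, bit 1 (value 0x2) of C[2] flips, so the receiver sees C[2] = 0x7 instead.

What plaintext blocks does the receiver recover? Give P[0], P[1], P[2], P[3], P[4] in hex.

P[0] = 0x6, P[1] = 0xD, P[2] = 0x5, P[3] = 0x6, P[4] = 0x2

CTR decryption: S_i = E(K, T_i) where T_i is the counter for block i; P_i = C_i ⊕ S_i.
Only C[2] changed, to 0x7. In CTR, a change in C_i flips the same bit in P_i only; the keystream is unaffected. Decrypting the received ciphertext:
P[0]: T = 0x7, S = E(K, T) = 0xC; 0xA ⊕ 0xC = 0x6.
P[1]: T = 0x8, S = E(K, T) = 0x3; 0xE ⊕ 0x3 = 0xD.
P[2]: T = 0x9, S = E(K, T) = 0x2; 0x7 ⊕ 0x2 = 0x5.
P[3]: T = 0xA, S = E(K, T) = 0x1; 0x7 ⊕ 0x1 = 0x6.
P[4]: T = 0xB, S = E(K, T) = 0x0; 0x2 ⊕ 0x0 = 0x2.
Blocks that differ from the original plaintext: P[2].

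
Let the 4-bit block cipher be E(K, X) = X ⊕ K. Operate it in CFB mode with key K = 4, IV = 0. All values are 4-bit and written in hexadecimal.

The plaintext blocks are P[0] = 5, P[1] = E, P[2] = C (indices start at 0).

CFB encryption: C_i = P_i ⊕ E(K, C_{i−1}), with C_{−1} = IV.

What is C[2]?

C[0]: E(K, 0) = 4; 5 ⊕ 4 = 1.
C[1]: E(K, 1) = 5; E ⊕ 5 = B.
C[2]: E(K, B) = F; C ⊕ F = 3.

C[2] = 3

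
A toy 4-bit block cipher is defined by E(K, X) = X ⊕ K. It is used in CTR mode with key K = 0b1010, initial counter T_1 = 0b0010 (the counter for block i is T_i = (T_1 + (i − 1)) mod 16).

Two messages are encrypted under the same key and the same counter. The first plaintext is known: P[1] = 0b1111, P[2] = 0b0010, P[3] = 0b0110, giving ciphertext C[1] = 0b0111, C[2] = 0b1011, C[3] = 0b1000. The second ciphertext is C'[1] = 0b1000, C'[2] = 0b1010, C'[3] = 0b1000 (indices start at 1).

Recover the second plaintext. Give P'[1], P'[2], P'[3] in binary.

P'[1] = 0b0000, P'[2] = 0b0011, P'[3] = 0b0110

In CTR with a reused counter, both messages share the same keystream S_i, so C_i ⊕ C'_i = P_i ⊕ P'_i and thus P'_i = P_i ⊕ C_i ⊕ C'_i.
P'[1]: 0b1111 ⊕ 0b0111 ⊕ 0b1000 = 0b0000.
P'[2]: 0b0010 ⊕ 0b1011 ⊕ 0b1010 = 0b0011.
P'[3]: 0b0110 ⊕ 0b1000 ⊕ 0b1000 = 0b0110.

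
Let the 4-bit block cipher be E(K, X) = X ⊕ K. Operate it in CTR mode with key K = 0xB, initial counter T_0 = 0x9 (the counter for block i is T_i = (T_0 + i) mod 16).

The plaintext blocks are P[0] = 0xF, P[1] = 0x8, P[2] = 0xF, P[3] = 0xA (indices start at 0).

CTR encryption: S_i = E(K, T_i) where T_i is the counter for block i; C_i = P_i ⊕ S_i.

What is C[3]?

C[0]: T = 0x9, S = E(K, T) = 0x2; 0xF ⊕ 0x2 = 0xD.
C[1]: T = 0xA, S = E(K, T) = 0x1; 0x8 ⊕ 0x1 = 0x9.
C[2]: T = 0xB, S = E(K, T) = 0x0; 0xF ⊕ 0x0 = 0xF.
C[3]: T = 0xC, S = E(K, T) = 0x7; 0xA ⊕ 0x7 = 0xD.

C[3] = 0xD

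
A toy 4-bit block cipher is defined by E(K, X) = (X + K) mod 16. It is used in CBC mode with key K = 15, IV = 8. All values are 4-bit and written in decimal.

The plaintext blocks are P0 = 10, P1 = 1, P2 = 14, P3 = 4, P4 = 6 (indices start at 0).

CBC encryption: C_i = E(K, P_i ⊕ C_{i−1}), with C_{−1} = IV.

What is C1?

C1 = 15

C0: P0 ⊕ 8 = 2; E(K, 2) = 1.
C1: P1 ⊕ 1 = 0; E(K, 0) = 15.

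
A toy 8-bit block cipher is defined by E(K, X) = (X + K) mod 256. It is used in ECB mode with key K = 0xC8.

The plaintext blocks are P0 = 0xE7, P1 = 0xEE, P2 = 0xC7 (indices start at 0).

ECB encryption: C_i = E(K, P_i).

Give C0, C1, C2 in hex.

C0: E(K, 0xE7) = 0xAF.
C1: E(K, 0xEE) = 0xB6.
C2: E(K, 0xC7) = 0x8F.

C0 = 0xAF, C1 = 0xB6, C2 = 0x8F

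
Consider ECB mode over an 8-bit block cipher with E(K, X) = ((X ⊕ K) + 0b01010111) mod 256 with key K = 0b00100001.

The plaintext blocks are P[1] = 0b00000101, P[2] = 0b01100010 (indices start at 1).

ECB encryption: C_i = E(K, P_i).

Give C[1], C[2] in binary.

C[1] = 0b01111011, C[2] = 0b10011010

C[1]: E(K, 0b00000101) = 0b01111011.
C[2]: E(K, 0b01100010) = 0b10011010.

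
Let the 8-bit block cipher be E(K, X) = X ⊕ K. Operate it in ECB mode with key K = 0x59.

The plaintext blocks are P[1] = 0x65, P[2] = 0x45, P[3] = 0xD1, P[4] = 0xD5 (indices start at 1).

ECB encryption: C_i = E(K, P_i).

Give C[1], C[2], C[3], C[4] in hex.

C[1]: E(K, 0x65) = 0x3C.
C[2]: E(K, 0x45) = 0x1C.
C[3]: E(K, 0xD1) = 0x88.
C[4]: E(K, 0xD5) = 0x8C.

C[1] = 0x3C, C[2] = 0x1C, C[3] = 0x88, C[4] = 0x8C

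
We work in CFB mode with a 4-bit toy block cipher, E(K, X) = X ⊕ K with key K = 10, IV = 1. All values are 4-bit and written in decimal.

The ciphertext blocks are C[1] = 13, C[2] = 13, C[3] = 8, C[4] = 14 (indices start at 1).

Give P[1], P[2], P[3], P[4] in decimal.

CFB decryption: P_i = C_i ⊕ E(K, C_{i−1}), with C_{0} = IV.
P[1]: E(K, 1) = 11; 13 ⊕ 11 = 6.
P[2]: E(K, 13) = 7; 13 ⊕ 7 = 10.
P[3]: E(K, 13) = 7; 8 ⊕ 7 = 15.
P[4]: E(K, 8) = 2; 14 ⊕ 2 = 12.

P[1] = 6, P[2] = 10, P[3] = 15, P[4] = 12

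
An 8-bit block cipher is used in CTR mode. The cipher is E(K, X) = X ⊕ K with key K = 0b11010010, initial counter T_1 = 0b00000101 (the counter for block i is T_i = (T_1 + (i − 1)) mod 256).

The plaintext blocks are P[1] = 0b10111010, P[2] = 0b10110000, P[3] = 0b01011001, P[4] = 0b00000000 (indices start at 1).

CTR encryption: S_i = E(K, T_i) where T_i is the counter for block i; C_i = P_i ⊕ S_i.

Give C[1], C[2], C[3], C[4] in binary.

C[1]: T = 0b00000101, S = E(K, T) = 0b11010111; 0b10111010 ⊕ 0b11010111 = 0b01101101.
C[2]: T = 0b00000110, S = E(K, T) = 0b11010100; 0b10110000 ⊕ 0b11010100 = 0b01100100.
C[3]: T = 0b00000111, S = E(K, T) = 0b11010101; 0b01011001 ⊕ 0b11010101 = 0b10001100.
C[4]: T = 0b00001000, S = E(K, T) = 0b11011010; 0b00000000 ⊕ 0b11011010 = 0b11011010.

C[1] = 0b01101101, C[2] = 0b01100100, C[3] = 0b10001100, C[4] = 0b11011010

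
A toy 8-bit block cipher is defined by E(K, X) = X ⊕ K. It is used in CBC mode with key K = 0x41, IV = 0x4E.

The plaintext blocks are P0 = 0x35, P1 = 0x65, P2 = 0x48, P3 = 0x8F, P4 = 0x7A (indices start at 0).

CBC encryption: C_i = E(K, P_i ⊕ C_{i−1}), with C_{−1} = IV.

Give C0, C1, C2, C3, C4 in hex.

C0 = 0x3A, C1 = 0x1E, C2 = 0x17, C3 = 0xD9, C4 = 0xE2

C0: P0 ⊕ 0x4E = 0x7B; E(K, 0x7B) = 0x3A.
C1: P1 ⊕ 0x3A = 0x5F; E(K, 0x5F) = 0x1E.
C2: P2 ⊕ 0x1E = 0x56; E(K, 0x56) = 0x17.
C3: P3 ⊕ 0x17 = 0x98; E(K, 0x98) = 0xD9.
C4: P4 ⊕ 0xD9 = 0xA3; E(K, 0xA3) = 0xE2.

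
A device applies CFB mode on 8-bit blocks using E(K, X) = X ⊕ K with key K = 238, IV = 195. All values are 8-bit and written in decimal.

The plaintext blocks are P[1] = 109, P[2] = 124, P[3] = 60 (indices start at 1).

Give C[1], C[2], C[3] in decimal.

CFB encryption: C_i = P_i ⊕ E(K, C_{i−1}), with C_{0} = IV.
C[1]: E(K, 195) = 45; 109 ⊕ 45 = 64.
C[2]: E(K, 64) = 174; 124 ⊕ 174 = 210.
C[3]: E(K, 210) = 60; 60 ⊕ 60 = 0.

C[1] = 64, C[2] = 210, C[3] = 0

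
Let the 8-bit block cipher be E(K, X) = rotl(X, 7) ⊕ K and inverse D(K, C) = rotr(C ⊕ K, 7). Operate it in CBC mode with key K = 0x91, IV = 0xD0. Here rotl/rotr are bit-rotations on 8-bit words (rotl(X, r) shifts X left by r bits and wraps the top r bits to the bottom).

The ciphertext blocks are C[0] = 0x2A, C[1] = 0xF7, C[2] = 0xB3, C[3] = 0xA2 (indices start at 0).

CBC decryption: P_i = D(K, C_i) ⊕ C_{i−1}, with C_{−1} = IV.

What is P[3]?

P[3]: D(K, 0xA2) = 0x66; 0x66 ⊕ 0xB3 = 0xD5.

P[3] = 0xD5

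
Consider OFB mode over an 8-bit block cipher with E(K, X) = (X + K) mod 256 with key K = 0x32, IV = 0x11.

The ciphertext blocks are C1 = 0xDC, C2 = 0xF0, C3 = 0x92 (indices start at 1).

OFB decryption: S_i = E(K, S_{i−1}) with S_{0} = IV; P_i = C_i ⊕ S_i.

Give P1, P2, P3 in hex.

P1: S = E(K, 0x11) = 0x43; 0xDC ⊕ 0x43 = 0x9F.
P2: S = E(K, 0x43) = 0x75; 0xF0 ⊕ 0x75 = 0x85.
P3: S = E(K, 0x75) = 0xA7; 0x92 ⊕ 0xA7 = 0x35.

P1 = 0x9F, P2 = 0x85, P3 = 0x35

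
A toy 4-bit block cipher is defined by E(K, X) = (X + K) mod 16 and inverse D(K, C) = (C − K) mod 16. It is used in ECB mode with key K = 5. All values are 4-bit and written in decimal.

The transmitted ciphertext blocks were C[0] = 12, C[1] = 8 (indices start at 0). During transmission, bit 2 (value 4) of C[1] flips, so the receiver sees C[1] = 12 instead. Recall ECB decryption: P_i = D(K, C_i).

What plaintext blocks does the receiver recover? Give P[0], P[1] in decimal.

Only C[1] changed, to 12. In ECB, a change in C_i affects only P_i. Decrypting the received ciphertext:
P[0]: D(K, 12) = 7.
P[1]: D(K, 12) = 7.
Blocks that differ from the original plaintext: P[1].

P[0] = 7, P[1] = 7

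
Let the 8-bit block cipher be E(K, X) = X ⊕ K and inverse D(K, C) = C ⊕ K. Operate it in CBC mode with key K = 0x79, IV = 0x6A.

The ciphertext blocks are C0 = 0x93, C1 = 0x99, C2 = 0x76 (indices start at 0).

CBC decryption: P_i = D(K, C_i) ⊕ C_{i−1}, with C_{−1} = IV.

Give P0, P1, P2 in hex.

P0: D(K, 0x93) = 0xEA; 0xEA ⊕ 0x6A = 0x80.
P1: D(K, 0x99) = 0xE0; 0xE0 ⊕ 0x93 = 0x73.
P2: D(K, 0x76) = 0x0F; 0x0F ⊕ 0x99 = 0x96.

P0 = 0x80, P1 = 0x73, P2 = 0x96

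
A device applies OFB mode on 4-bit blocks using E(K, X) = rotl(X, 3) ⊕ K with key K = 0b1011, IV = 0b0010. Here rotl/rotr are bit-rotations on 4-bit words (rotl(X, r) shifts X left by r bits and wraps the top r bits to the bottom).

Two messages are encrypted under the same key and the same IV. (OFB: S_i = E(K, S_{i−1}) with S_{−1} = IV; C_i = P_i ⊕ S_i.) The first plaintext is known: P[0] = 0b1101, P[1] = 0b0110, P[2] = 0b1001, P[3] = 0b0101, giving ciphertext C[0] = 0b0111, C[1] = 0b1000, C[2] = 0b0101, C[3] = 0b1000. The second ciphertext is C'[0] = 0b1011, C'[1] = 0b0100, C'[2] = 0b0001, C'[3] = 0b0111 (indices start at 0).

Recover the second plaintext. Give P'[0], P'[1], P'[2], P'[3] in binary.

In OFB with a reused IV, both messages share the same keystream S_i, so C_i ⊕ C'_i = P_i ⊕ P'_i and thus P'_i = P_i ⊕ C_i ⊕ C'_i.
P'[0]: 0b1101 ⊕ 0b0111 ⊕ 0b1011 = 0b0001.
P'[1]: 0b0110 ⊕ 0b1000 ⊕ 0b0100 = 0b1010.
P'[2]: 0b1001 ⊕ 0b0101 ⊕ 0b0001 = 0b1101.
P'[3]: 0b0101 ⊕ 0b1000 ⊕ 0b0111 = 0b1010.

P'[0] = 0b0001, P'[1] = 0b1010, P'[2] = 0b1101, P'[3] = 0b1010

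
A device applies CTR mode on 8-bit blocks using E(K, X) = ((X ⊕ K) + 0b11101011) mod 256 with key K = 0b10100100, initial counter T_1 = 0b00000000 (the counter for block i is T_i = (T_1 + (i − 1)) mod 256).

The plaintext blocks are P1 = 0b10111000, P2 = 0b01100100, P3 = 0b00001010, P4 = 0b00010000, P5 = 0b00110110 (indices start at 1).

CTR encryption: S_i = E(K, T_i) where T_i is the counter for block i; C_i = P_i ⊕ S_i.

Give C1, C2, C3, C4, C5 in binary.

C1: T = 0b00000000, S = E(K, T) = 0b10001111; 0b10111000 ⊕ 0b10001111 = 0b00110111.
C2: T = 0b00000001, S = E(K, T) = 0b10010000; 0b01100100 ⊕ 0b10010000 = 0b11110100.
C3: T = 0b00000010, S = E(K, T) = 0b10010001; 0b00001010 ⊕ 0b10010001 = 0b10011011.
C4: T = 0b00000011, S = E(K, T) = 0b10010010; 0b00010000 ⊕ 0b10010010 = 0b10000010.
C5: T = 0b00000100, S = E(K, T) = 0b10001011; 0b00110110 ⊕ 0b10001011 = 0b10111101.

C1 = 0b00110111, C2 = 0b11110100, C3 = 0b10011011, C4 = 0b10000010, C5 = 0b10111101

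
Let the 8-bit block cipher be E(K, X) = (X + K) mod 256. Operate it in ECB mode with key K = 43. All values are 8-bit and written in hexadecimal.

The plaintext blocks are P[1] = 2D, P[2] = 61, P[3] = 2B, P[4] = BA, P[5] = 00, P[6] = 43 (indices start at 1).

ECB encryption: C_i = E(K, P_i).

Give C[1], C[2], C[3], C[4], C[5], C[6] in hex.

C[1] = 70, C[2] = A4, C[3] = 6E, C[4] = FD, C[5] = 43, C[6] = 86

C[1]: E(K, 2D) = 70.
C[2]: E(K, 61) = A4.
C[3]: E(K, 2B) = 6E.
C[4]: E(K, BA) = FD.
C[5]: E(K, 00) = 43.
C[6]: E(K, 43) = 86.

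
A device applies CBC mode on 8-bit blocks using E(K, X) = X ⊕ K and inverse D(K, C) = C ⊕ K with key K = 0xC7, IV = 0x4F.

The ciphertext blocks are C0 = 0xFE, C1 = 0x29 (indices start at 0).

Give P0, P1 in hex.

CBC decryption: P_i = D(K, C_i) ⊕ C_{i−1}, with C_{−1} = IV.
P0: D(K, 0xFE) = 0x39; 0x39 ⊕ 0x4F = 0x76.
P1: D(K, 0x29) = 0xEE; 0xEE ⊕ 0xFE = 0x10.

P0 = 0x76, P1 = 0x10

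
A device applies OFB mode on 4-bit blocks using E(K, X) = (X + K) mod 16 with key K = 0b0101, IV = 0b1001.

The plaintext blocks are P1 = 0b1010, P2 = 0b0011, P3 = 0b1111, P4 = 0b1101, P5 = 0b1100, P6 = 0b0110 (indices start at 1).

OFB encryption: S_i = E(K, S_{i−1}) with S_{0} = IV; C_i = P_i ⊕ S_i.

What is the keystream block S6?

C1: S = E(K, 0b1001) = 0b1110; 0b1010 ⊕ 0b1110 = 0b0100.
C2: S = E(K, 0b1110) = 0b0011; 0b0011 ⊕ 0b0011 = 0b0000.
C3: S = E(K, 0b0011) = 0b1000; 0b1111 ⊕ 0b1000 = 0b0111.
C4: S = E(K, 0b1000) = 0b1101; 0b1101 ⊕ 0b1101 = 0b0000.
C5: S = E(K, 0b1101) = 0b0010; 0b1100 ⊕ 0b0010 = 0b1110.
C6: S = E(K, 0b0010) = 0b0111; 0b0110 ⊕ 0b0111 = 0b0001.
So S6 = 0b0111.

0b0111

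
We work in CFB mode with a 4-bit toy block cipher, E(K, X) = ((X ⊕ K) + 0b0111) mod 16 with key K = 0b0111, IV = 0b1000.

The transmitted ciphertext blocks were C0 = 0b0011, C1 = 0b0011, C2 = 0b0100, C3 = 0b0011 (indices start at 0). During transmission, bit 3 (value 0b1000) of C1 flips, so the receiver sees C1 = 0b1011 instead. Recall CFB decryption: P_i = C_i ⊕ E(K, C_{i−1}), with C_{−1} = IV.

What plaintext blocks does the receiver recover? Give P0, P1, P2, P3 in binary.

Only C1 changed, to 0b1011. In CFB, a change in C_i flips the same bit in P_i and garbles P_{i+1}. Decrypting the received ciphertext:
P0: E(K, 0b1000) = 0b0110; 0b0011 ⊕ 0b0110 = 0b0101.
P1: E(K, 0b0011) = 0b1011; 0b1011 ⊕ 0b1011 = 0b0000.
P2: E(K, 0b1011) = 0b0011; 0b0100 ⊕ 0b0011 = 0b0111.
P3: E(K, 0b0100) = 0b1010; 0b0011 ⊕ 0b1010 = 0b1001.
Blocks that differ from the original plaintext: P1, P2.

P0 = 0b0101, P1 = 0b0000, P2 = 0b0111, P3 = 0b1001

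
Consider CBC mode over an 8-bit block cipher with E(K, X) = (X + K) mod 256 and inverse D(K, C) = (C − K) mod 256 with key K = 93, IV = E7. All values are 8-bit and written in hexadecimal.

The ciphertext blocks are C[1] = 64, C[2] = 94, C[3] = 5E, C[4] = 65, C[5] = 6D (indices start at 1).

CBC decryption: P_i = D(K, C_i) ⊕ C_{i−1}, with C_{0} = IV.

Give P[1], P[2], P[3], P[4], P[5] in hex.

P[1]: D(K, 64) = D1; D1 ⊕ E7 = 36.
P[2]: D(K, 94) = 01; 01 ⊕ 64 = 65.
P[3]: D(K, 5E) = CB; CB ⊕ 94 = 5F.
P[4]: D(K, 65) = D2; D2 ⊕ 5E = 8C.
P[5]: D(K, 6D) = DA; DA ⊕ 65 = BF.

P[1] = 36, P[2] = 65, P[3] = 5F, P[4] = 8C, P[5] = BF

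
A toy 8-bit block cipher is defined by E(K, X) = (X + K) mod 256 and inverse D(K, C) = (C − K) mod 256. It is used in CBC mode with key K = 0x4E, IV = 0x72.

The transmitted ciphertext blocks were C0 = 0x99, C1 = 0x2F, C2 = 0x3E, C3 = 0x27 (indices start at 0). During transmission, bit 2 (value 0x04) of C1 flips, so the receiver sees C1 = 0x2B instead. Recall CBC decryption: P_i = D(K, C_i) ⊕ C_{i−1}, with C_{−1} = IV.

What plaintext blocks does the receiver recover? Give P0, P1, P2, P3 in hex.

P0 = 0x39, P1 = 0x44, P2 = 0xDB, P3 = 0xE7

Only C1 changed, to 0x2B. In CBC, a change in C_i garbles P_i and flips the same bit in P_{i+1}. Decrypting the received ciphertext:
P0: D(K, 0x99) = 0x4B; 0x4B ⊕ 0x72 = 0x39.
P1: D(K, 0x2B) = 0xDD; 0xDD ⊕ 0x99 = 0x44.
P2: D(K, 0x3E) = 0xF0; 0xF0 ⊕ 0x2B = 0xDB.
P3: D(K, 0x27) = 0xD9; 0xD9 ⊕ 0x3E = 0xE7.
Blocks that differ from the original plaintext: P1, P2.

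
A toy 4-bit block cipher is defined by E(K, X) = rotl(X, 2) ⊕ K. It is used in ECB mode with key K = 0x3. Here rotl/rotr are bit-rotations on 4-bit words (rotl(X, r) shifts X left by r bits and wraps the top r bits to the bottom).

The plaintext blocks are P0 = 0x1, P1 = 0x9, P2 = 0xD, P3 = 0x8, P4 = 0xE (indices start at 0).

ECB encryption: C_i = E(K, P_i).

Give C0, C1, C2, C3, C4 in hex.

C0: E(K, 0x1) = 0x7.
C1: E(K, 0x9) = 0x5.
C2: E(K, 0xD) = 0x4.
C3: E(K, 0x8) = 0x1.
C4: E(K, 0xE) = 0x8.

C0 = 0x7, C1 = 0x5, C2 = 0x4, C3 = 0x1, C4 = 0x8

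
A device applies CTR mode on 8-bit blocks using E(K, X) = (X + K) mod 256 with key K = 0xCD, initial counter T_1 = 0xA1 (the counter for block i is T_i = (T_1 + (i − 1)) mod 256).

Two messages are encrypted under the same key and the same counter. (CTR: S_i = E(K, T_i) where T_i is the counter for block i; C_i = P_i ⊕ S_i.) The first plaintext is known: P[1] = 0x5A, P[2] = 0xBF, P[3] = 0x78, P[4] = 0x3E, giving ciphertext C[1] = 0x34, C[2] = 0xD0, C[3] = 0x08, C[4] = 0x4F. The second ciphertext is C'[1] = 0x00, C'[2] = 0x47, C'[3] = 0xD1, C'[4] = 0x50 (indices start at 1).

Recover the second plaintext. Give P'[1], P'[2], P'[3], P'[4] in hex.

In CTR with a reused counter, both messages share the same keystream S_i, so C_i ⊕ C'_i = P_i ⊕ P'_i and thus P'_i = P_i ⊕ C_i ⊕ C'_i.
P'[1]: 0x5A ⊕ 0x34 ⊕ 0x00 = 0x6E.
P'[2]: 0xBF ⊕ 0xD0 ⊕ 0x47 = 0x28.
P'[3]: 0x78 ⊕ 0x08 ⊕ 0xD1 = 0xA1.
P'[4]: 0x3E ⊕ 0x4F ⊕ 0x50 = 0x21.

P'[1] = 0x6E, P'[2] = 0x28, P'[3] = 0xA1, P'[4] = 0x21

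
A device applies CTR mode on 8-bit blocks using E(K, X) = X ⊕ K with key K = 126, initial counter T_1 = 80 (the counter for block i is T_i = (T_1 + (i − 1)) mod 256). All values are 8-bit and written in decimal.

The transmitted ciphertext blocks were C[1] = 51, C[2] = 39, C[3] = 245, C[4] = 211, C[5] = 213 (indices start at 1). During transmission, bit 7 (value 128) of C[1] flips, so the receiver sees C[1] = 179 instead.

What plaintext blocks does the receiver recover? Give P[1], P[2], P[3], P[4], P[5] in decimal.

CTR decryption: S_i = E(K, T_i) where T_i is the counter for block i; P_i = C_i ⊕ S_i.
Only C[1] changed, to 179. In CTR, a change in C_i flips the same bit in P_i only; the keystream is unaffected. Decrypting the received ciphertext:
P[1]: T = 80, S = E(K, T) = 46; 179 ⊕ 46 = 157.
P[2]: T = 81, S = E(K, T) = 47; 39 ⊕ 47 = 8.
P[3]: T = 82, S = E(K, T) = 44; 245 ⊕ 44 = 217.
P[4]: T = 83, S = E(K, T) = 45; 211 ⊕ 45 = 254.
P[5]: T = 84, S = E(K, T) = 42; 213 ⊕ 42 = 255.
Blocks that differ from the original plaintext: P[1].

P[1] = 157, P[2] = 8, P[3] = 217, P[4] = 254, P[5] = 255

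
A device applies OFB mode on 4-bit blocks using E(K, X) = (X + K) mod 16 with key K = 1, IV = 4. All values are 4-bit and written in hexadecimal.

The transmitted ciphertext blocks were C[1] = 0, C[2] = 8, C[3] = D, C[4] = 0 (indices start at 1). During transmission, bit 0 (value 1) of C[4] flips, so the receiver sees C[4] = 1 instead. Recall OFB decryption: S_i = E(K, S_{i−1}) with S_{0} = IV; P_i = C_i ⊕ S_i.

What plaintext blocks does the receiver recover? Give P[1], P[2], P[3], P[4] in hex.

P[1] = 5, P[2] = E, P[3] = A, P[4] = 9

Only C[4] changed, to 1. In OFB, a change in C_i flips the same bit in P_i only; the keystream is unaffected. Decrypting the received ciphertext:
P[1]: S = E(K, 4) = 5; 0 ⊕ 5 = 5.
P[2]: S = E(K, 5) = 6; 8 ⊕ 6 = E.
P[3]: S = E(K, 6) = 7; D ⊕ 7 = A.
P[4]: S = E(K, 7) = 8; 1 ⊕ 8 = 9.
Blocks that differ from the original plaintext: P[4].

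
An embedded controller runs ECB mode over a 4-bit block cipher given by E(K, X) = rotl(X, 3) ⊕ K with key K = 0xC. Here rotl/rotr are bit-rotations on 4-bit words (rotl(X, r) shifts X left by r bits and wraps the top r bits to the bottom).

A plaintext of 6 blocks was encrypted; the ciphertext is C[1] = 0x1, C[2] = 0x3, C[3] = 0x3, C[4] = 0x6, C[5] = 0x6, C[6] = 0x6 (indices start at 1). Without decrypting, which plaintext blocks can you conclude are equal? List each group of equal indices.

ECB encrypts each block independently with the same key, so equal ciphertext blocks imply equal plaintext blocks.
C[2] = C[3] = 0x3, so P[2] = P[3].
C[4] = C[5] = C[6] = 0x6, so P[4] = P[5] = P[6].

P[2] = P[3]; P[4] = P[5] = P[6]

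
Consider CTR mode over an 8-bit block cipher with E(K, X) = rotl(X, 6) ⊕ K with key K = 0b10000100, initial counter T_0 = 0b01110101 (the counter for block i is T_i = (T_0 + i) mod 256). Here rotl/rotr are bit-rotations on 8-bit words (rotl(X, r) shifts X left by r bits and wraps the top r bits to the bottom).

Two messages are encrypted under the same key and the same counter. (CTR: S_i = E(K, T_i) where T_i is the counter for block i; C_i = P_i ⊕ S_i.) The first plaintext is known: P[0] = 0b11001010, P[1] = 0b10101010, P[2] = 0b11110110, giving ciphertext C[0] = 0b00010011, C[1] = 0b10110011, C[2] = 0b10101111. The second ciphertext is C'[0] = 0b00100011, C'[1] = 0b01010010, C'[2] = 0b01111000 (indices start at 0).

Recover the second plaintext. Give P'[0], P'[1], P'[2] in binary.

In CTR with a reused counter, both messages share the same keystream S_i, so C_i ⊕ C'_i = P_i ⊕ P'_i and thus P'_i = P_i ⊕ C_i ⊕ C'_i.
P'[0]: 0b11001010 ⊕ 0b00010011 ⊕ 0b00100011 = 0b11111010.
P'[1]: 0b10101010 ⊕ 0b10110011 ⊕ 0b01010010 = 0b01001011.
P'[2]: 0b11110110 ⊕ 0b10101111 ⊕ 0b01111000 = 0b00100001.

P'[0] = 0b11111010, P'[1] = 0b01001011, P'[2] = 0b00100001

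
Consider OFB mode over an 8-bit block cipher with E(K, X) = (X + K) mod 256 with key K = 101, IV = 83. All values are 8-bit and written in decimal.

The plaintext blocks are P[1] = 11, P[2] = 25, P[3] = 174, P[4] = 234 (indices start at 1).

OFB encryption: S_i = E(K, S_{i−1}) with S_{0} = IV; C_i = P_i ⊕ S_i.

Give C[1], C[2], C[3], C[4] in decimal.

C[1]: S = E(K, 83) = 184; 11 ⊕ 184 = 179.
C[2]: S = E(K, 184) = 29; 25 ⊕ 29 = 4.
C[3]: S = E(K, 29) = 130; 174 ⊕ 130 = 44.
C[4]: S = E(K, 130) = 231; 234 ⊕ 231 = 13.

C[1] = 179, C[2] = 4, C[3] = 44, C[4] = 13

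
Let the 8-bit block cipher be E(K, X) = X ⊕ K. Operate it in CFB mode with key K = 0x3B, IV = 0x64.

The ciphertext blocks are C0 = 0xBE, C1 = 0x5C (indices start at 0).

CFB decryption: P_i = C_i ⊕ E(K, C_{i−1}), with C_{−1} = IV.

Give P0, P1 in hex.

P0: E(K, 0x64) = 0x5F; 0xBE ⊕ 0x5F = 0xE1.
P1: E(K, 0xBE) = 0x85; 0x5C ⊕ 0x85 = 0xD9.

P0 = 0xE1, P1 = 0xD9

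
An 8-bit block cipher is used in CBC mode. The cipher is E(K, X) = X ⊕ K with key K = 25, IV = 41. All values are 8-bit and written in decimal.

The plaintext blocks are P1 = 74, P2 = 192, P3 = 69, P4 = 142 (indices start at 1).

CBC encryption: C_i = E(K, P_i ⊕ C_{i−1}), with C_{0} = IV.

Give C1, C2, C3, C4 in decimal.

C1: P1 ⊕ 41 = 99; E(K, 99) = 122.
C2: P2 ⊕ 122 = 186; E(K, 186) = 163.
C3: P3 ⊕ 163 = 230; E(K, 230) = 255.
C4: P4 ⊕ 255 = 113; E(K, 113) = 104.

C1 = 122, C2 = 163, C3 = 255, C4 = 104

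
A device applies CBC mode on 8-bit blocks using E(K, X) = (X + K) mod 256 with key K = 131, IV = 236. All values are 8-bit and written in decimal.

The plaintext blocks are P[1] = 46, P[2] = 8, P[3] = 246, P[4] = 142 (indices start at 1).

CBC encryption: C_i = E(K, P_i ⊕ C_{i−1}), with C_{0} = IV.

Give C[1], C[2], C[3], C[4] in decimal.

C[1]: P[1] ⊕ 236 = 194; E(K, 194) = 69.
C[2]: P[2] ⊕ 69 = 77; E(K, 77) = 208.
C[3]: P[3] ⊕ 208 = 38; E(K, 38) = 169.
C[4]: P[4] ⊕ 169 = 39; E(K, 39) = 170.

C[1] = 69, C[2] = 208, C[3] = 169, C[4] = 170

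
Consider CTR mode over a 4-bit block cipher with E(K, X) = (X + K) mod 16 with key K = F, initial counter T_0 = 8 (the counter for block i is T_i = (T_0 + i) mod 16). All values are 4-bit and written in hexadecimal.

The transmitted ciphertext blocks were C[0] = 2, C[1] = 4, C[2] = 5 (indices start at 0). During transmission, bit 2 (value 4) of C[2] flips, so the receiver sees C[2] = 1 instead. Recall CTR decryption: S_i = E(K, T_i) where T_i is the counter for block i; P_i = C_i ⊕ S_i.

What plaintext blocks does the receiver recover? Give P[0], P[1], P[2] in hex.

Only C[2] changed, to 1. In CTR, a change in C_i flips the same bit in P_i only; the keystream is unaffected. Decrypting the received ciphertext:
P[0]: T = 8, S = E(K, T) = 7; 2 ⊕ 7 = 5.
P[1]: T = 9, S = E(K, T) = 8; 4 ⊕ 8 = C.
P[2]: T = A, S = E(K, T) = 9; 1 ⊕ 9 = 8.
Blocks that differ from the original plaintext: P[2].

P[0] = 5, P[1] = C, P[2] = 8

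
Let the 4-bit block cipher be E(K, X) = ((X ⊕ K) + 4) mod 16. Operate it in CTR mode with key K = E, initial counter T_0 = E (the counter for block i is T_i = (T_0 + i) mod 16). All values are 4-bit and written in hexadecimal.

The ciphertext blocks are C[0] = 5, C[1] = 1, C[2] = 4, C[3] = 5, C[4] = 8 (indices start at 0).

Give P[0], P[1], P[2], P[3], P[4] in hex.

CTR decryption: S_i = E(K, T_i) where T_i is the counter for block i; P_i = C_i ⊕ S_i.
P[0]: T = E, S = E(K, T) = 4; 5 ⊕ 4 = 1.
P[1]: T = F, S = E(K, T) = 5; 1 ⊕ 5 = 4.
P[2]: T = 0, S = E(K, T) = 2; 4 ⊕ 2 = 6.
P[3]: T = 1, S = E(K, T) = 3; 5 ⊕ 3 = 6.
P[4]: T = 2, S = E(K, T) = 0; 8 ⊕ 0 = 8.

P[0] = 1, P[1] = 4, P[2] = 6, P[3] = 6, P[4] = 8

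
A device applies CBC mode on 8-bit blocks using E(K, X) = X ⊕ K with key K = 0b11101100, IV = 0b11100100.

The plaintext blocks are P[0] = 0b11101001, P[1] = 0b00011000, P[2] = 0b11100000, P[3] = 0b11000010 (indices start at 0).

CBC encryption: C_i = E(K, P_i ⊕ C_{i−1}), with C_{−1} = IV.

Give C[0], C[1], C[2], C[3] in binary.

C[0]: P[0] ⊕ 0b11100100 = 0b00001101; E(K, 0b00001101) = 0b11100001.
C[1]: P[1] ⊕ 0b11100001 = 0b11111001; E(K, 0b11111001) = 0b00010101.
C[2]: P[2] ⊕ 0b00010101 = 0b11110101; E(K, 0b11110101) = 0b00011001.
C[3]: P[3] ⊕ 0b00011001 = 0b11011011; E(K, 0b11011011) = 0b00110111.

C[0] = 0b11100001, C[1] = 0b00010101, C[2] = 0b00011001, C[3] = 0b00110111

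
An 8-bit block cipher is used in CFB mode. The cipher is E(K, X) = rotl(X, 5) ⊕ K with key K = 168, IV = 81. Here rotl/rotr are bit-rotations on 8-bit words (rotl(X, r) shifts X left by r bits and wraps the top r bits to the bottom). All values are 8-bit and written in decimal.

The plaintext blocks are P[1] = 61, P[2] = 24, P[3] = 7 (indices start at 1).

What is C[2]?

CFB encryption: C_i = P_i ⊕ E(K, C_{i−1}), with C_{0} = IV.
C[1]: E(K, 81) = 130; 61 ⊕ 130 = 191.
C[2]: E(K, 191) = 95; 24 ⊕ 95 = 71.

C[2] = 71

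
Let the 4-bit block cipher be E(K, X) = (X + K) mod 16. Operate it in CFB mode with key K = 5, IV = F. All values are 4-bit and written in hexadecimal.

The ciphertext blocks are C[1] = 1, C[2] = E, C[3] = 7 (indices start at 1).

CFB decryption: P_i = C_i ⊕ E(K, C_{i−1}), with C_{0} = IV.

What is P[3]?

P[3] = 4

P[3]: E(K, E) = 3; 7 ⊕ 3 = 4.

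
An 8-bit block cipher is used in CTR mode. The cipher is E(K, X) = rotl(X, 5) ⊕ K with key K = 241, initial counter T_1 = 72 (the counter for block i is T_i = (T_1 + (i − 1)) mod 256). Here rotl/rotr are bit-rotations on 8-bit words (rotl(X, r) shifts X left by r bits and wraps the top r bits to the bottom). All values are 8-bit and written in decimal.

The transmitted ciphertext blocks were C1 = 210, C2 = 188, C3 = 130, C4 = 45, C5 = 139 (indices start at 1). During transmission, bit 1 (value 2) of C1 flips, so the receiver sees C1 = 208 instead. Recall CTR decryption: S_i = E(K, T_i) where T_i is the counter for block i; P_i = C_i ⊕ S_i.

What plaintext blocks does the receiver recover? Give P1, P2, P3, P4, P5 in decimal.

Only C1 changed, to 208. In CTR, a change in C_i flips the same bit in P_i only; the keystream is unaffected. Decrypting the received ciphertext:
P1: T = 72, S = E(K, T) = 248; 208 ⊕ 248 = 40.
P2: T = 73, S = E(K, T) = 216; 188 ⊕ 216 = 100.
P3: T = 74, S = E(K, T) = 184; 130 ⊕ 184 = 58.
P4: T = 75, S = E(K, T) = 152; 45 ⊕ 152 = 181.
P5: T = 76, S = E(K, T) = 120; 139 ⊕ 120 = 243.
Blocks that differ from the original plaintext: P1.

P1 = 40, P2 = 100, P3 = 58, P4 = 181, P5 = 243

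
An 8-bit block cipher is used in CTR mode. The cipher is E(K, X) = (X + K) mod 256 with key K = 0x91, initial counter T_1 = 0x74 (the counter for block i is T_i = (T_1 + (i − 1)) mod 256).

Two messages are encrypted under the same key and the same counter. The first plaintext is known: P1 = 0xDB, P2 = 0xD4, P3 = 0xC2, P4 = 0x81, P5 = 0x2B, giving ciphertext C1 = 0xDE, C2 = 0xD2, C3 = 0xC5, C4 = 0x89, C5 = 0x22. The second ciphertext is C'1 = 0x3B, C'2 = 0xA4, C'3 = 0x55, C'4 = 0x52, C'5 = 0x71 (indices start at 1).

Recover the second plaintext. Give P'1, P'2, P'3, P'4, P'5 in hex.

In CTR with a reused counter, both messages share the same keystream S_i, so C_i ⊕ C'_i = P_i ⊕ P'_i and thus P'_i = P_i ⊕ C_i ⊕ C'_i.
P'1: 0xDB ⊕ 0xDE ⊕ 0x3B = 0x3E.
P'2: 0xD4 ⊕ 0xD2 ⊕ 0xA4 = 0xA2.
P'3: 0xC2 ⊕ 0xC5 ⊕ 0x55 = 0x52.
P'4: 0x81 ⊕ 0x89 ⊕ 0x52 = 0x5A.
P'5: 0x2B ⊕ 0x22 ⊕ 0x71 = 0x78.

P'1 = 0x3E, P'2 = 0xA2, P'3 = 0x52, P'4 = 0x5A, P'5 = 0x78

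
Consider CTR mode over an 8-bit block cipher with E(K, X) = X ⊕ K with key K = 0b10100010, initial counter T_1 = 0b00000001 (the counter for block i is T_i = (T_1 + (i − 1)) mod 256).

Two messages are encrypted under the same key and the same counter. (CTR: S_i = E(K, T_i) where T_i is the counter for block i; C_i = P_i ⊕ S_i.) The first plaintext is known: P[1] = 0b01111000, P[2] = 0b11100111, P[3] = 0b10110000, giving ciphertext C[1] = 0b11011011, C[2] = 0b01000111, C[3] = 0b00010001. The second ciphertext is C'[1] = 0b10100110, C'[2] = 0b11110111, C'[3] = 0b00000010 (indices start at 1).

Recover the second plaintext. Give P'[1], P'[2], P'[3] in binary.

In CTR with a reused counter, both messages share the same keystream S_i, so C_i ⊕ C'_i = P_i ⊕ P'_i and thus P'_i = P_i ⊕ C_i ⊕ C'_i.
P'[1]: 0b01111000 ⊕ 0b11011011 ⊕ 0b10100110 = 0b00000101.
P'[2]: 0b11100111 ⊕ 0b01000111 ⊕ 0b11110111 = 0b01010111.
P'[3]: 0b10110000 ⊕ 0b00010001 ⊕ 0b00000010 = 0b10100011.

P'[1] = 0b00000101, P'[2] = 0b01010111, P'[3] = 0b10100011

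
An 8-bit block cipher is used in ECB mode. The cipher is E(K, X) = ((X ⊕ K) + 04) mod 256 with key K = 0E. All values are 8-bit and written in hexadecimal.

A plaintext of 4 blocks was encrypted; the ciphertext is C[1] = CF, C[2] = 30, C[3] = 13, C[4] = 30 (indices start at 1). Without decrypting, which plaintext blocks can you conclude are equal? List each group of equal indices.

P[2] = P[4]

ECB encrypts each block independently with the same key, so equal ciphertext blocks imply equal plaintext blocks.
C[2] = C[4] = 30, so P[2] = P[4].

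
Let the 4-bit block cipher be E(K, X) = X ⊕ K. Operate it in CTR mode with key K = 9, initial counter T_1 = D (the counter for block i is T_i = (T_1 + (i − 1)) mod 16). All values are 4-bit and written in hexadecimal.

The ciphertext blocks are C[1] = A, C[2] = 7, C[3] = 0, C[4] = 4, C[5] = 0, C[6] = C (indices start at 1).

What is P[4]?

CTR decryption: S_i = E(K, T_i) where T_i is the counter for block i; P_i = C_i ⊕ S_i.
P[4]: T = 0, S = E(K, T) = 9; 4 ⊕ 9 = D.

P[4] = D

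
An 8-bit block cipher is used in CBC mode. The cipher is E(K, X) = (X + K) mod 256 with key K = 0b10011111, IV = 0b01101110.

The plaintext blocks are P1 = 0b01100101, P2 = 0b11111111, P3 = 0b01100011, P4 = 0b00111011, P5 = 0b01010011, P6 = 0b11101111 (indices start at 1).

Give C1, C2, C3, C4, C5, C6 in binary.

C1 = 0b10101010, C2 = 0b11110100, C3 = 0b00110110, C4 = 0b10101100, C5 = 0b10011110, C6 = 0b00010000

CBC encryption: C_i = E(K, P_i ⊕ C_{i−1}), with C_{0} = IV.
C1: P1 ⊕ 0b01101110 = 0b00001011; E(K, 0b00001011) = 0b10101010.
C2: P2 ⊕ 0b10101010 = 0b01010101; E(K, 0b01010101) = 0b11110100.
C3: P3 ⊕ 0b11110100 = 0b10010111; E(K, 0b10010111) = 0b00110110.
C4: P4 ⊕ 0b00110110 = 0b00001101; E(K, 0b00001101) = 0b10101100.
C5: P5 ⊕ 0b10101100 = 0b11111111; E(K, 0b11111111) = 0b10011110.
C6: P6 ⊕ 0b10011110 = 0b01110001; E(K, 0b01110001) = 0b00010000.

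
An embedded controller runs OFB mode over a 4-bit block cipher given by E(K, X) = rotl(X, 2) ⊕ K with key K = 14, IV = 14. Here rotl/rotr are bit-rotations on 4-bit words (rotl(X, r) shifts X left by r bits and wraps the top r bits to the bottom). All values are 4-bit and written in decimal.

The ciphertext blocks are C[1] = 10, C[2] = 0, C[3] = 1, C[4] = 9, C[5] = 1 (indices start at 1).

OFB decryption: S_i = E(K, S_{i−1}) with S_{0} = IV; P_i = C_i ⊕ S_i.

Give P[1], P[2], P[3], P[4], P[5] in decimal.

P[1]: S = E(K, 14) = 5; 10 ⊕ 5 = 15.
P[2]: S = E(K, 5) = 11; 0 ⊕ 11 = 11.
P[3]: S = E(K, 11) = 0; 1 ⊕ 0 = 1.
P[4]: S = E(K, 0) = 14; 9 ⊕ 14 = 7.
P[5]: S = E(K, 14) = 5; 1 ⊕ 5 = 4.

P[1] = 15, P[2] = 11, P[3] = 1, P[4] = 7, P[5] = 4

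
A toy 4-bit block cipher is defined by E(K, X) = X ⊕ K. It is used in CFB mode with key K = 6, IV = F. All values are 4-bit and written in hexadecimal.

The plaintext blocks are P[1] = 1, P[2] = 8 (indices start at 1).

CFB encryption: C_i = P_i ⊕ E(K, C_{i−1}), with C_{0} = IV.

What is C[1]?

C[1] = 8

C[1]: E(K, F) = 9; 1 ⊕ 9 = 8.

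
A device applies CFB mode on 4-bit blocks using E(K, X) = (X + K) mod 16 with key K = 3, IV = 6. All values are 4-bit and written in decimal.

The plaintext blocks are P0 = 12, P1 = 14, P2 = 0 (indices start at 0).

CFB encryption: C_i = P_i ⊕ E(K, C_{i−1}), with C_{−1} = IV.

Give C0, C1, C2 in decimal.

C0 = 5, C1 = 6, C2 = 9

C0: E(K, 6) = 9; 12 ⊕ 9 = 5.
C1: E(K, 5) = 8; 14 ⊕ 8 = 6.
C2: E(K, 6) = 9; 0 ⊕ 9 = 9.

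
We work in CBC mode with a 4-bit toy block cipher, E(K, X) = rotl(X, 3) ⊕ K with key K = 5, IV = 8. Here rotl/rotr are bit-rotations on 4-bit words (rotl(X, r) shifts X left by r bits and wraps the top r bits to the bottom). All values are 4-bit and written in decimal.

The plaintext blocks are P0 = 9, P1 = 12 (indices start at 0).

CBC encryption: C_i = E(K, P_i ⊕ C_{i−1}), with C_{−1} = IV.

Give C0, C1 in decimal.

C0 = 13, C1 = 13

C0: P0 ⊕ 8 = 1; E(K, 1) = 13.
C1: P1 ⊕ 13 = 1; E(K, 1) = 13.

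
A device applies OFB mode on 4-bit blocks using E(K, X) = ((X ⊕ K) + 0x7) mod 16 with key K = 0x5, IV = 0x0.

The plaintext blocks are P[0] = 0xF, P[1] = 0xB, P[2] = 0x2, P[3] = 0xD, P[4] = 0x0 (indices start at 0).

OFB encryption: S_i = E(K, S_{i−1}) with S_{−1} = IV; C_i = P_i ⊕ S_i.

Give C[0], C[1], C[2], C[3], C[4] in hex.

C[0]: S = E(K, 0x0) = 0xC; 0xF ⊕ 0xC = 0x3.
C[1]: S = E(K, 0xC) = 0x0; 0xB ⊕ 0x0 = 0xB.
C[2]: S = E(K, 0x0) = 0xC; 0x2 ⊕ 0xC = 0xE.
C[3]: S = E(K, 0xC) = 0x0; 0xD ⊕ 0x0 = 0xD.
C[4]: S = E(K, 0x0) = 0xC; 0x0 ⊕ 0xC = 0xC.

C[0] = 0x3, C[1] = 0xB, C[2] = 0xE, C[3] = 0xD, C[4] = 0xC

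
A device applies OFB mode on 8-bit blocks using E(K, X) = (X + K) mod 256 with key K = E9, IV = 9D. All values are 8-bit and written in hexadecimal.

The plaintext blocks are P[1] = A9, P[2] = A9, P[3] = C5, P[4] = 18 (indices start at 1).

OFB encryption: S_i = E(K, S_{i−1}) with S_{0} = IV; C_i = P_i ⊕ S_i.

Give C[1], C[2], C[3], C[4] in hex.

C[1] = 2F, C[2] = C6, C[3] = 9D, C[4] = 59

C[1]: S = E(K, 9D) = 86; A9 ⊕ 86 = 2F.
C[2]: S = E(K, 86) = 6F; A9 ⊕ 6F = C6.
C[3]: S = E(K, 6F) = 58; C5 ⊕ 58 = 9D.
C[4]: S = E(K, 58) = 41; 18 ⊕ 41 = 59.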